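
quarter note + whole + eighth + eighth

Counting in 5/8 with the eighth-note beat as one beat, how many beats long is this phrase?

One eighth-note beat = 2 sixteenth notes.
Each duration in sixteenth notes: quarter note = 4; whole = 16; eighth = 2; eighth = 2.
Sum: 4 + 16 + 2 + 2 = 24.
24 ÷ 2 = 12 beats.

12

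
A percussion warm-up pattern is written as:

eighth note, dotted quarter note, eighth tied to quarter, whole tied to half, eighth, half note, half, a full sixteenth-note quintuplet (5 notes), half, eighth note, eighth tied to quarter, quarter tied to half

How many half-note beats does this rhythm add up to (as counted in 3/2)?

11

One half-note beat = 4 eighth notes.
Convert each value to eighth notes: eighth note = 1; dotted quarter note = 3; eighth tied to quarter (eighth + quarter) = 3; whole tied to half (whole + half) = 12; eighth = 1; half note = 4; half = 4; a full sixteenth-note quintuplet (5 notes) (five quintuplet sixteenths span one quarter) = 2; half = 4; eighth note = 1; eighth tied to quarter (eighth + quarter) = 3; quarter tied to half (quarter + half) = 6.
Altogether 1 + 3 + 3 + 12 + 1 + 4 + 4 + 2 + 4 + 1 + 3 + 6 = 44.
44 ÷ 4 = 11 beats.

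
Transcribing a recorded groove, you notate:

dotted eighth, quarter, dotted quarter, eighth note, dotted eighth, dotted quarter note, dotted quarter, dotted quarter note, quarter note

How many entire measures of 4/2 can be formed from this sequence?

One bar of 4/2 = 32 sixteenth notes.
In sixteenth notes: dotted eighth = 3; quarter = 4; dotted quarter = 6; eighth note = 2; dotted eighth = 3; dotted quarter note = 6; dotted quarter = 6; dotted quarter note = 6; quarter note = 4.
Total: 3 + 4 + 6 + 2 + 3 + 6 + 6 + 6 + 4 = 40.
40 ÷ 32 = 1 complete bar with 8 left over.

1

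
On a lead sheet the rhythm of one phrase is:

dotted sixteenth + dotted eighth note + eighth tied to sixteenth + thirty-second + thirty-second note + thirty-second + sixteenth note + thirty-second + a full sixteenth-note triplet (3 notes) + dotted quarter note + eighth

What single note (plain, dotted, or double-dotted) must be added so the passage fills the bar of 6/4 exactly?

double-dotted eighth note

The bar of 6/4 = 48 thirty-second notes.
Working in thirty-second notes: dotted sixteenth = 3; dotted eighth note = 6; eighth tied to sixteenth (eighth + sixteenth) = 6; thirty-second = 1; thirty-second note = 1; thirty-second = 1; sixteenth note = 2; thirty-second = 1; a full sixteenth-note triplet (3 notes) (three triplet sixteenths span one eighth) = 4; dotted quarter note = 12; eighth = 4.
Adding: 3 + 6 + 6 + 1 + 1 + 1 + 2 + 1 + 4 + 12 + 4 = 41.
Remaining: 48 − 41 = 7 thirty-second notes, which is a double-dotted eighth note.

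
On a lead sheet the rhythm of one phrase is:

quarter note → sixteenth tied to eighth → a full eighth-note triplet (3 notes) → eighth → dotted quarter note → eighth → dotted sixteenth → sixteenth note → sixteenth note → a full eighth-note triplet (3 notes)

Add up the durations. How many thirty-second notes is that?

57

Express everything in thirty-second notes: quarter note = 8; sixteenth tied to eighth (sixteenth + eighth) = 6; a full eighth-note triplet (3 notes) (three triplet eighths span one quarter) = 8; eighth = 4; dotted quarter note = 12; eighth = 4; dotted sixteenth = 3; sixteenth note = 2; sixteenth note = 2; a full eighth-note triplet (3 notes) (three triplet eighths span one quarter) = 8.
Sum: 8 + 6 + 8 + 4 + 12 + 4 + 3 + 2 + 2 + 8 = 57 thirty-second notes.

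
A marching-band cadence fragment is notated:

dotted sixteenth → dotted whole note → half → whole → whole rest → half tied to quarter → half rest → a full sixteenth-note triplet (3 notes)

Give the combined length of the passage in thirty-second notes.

175

Convert each value to thirty-second notes: dotted sixteenth = 3; dotted whole note = 48; half = 16; whole = 32; whole rest = 32; half tied to quarter (half + quarter) = 24; half rest = 16; a full sixteenth-note triplet (3 notes) (three triplet sixteenths span one eighth) = 4.
Adding: 3 + 48 + 16 + 32 + 32 + 24 + 16 + 4 = 175 thirty-second notes.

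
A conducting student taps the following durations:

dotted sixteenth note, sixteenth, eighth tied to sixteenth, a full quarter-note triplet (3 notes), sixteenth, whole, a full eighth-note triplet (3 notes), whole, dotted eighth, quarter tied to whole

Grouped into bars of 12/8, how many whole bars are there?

One bar of 12/8 = 48 thirty-second notes.
Convert each value to thirty-second notes: dotted sixteenth note = 3; sixteenth = 2; eighth tied to sixteenth (eighth + sixteenth) = 6; a full quarter-note triplet (3 notes) (three triplet quarters span one half) = 16; sixteenth = 2; whole = 32; a full eighth-note triplet (3 notes) (three triplet eighths span one quarter) = 8; whole = 32; dotted eighth = 6; quarter tied to whole (quarter + whole) = 40.
Adding: 3 + 2 + 6 + 16 + 2 + 32 + 8 + 32 + 6 + 40 = 147.
147 ÷ 48 = 3 complete bars with 3 left over.

3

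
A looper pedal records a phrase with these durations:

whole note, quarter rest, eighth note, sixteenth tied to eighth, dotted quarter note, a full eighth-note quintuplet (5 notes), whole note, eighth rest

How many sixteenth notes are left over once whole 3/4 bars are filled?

One bar of 3/4 = 12 sixteenth notes.
Each duration in sixteenth notes: whole note = 16; quarter rest = 4; eighth note = 2; sixteenth tied to eighth (sixteenth + eighth) = 3; dotted quarter note = 6; a full eighth-note quintuplet (5 notes) (five quintuplet eighths span one half) = 8; whole note = 16; eighth rest = 2.
Adding: 16 + 4 + 2 + 3 + 6 + 8 + 16 + 2 = 57.
57 ÷ 12 = 4 complete bars with 9 sixteenth notes remaining.

9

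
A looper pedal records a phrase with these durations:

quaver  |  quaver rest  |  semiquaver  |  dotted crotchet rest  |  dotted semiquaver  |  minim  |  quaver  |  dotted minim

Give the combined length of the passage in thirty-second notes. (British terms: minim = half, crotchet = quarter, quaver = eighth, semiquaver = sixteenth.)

69

Express everything in thirty-second notes: quaver = 4; quaver rest = 4; semiquaver = 2; dotted crotchet rest = 12; dotted semiquaver = 3; minim = 16; quaver = 4; dotted minim = 24.
Sum: 4 + 4 + 2 + 12 + 3 + 16 + 4 + 24 = 69 thirty-second notes.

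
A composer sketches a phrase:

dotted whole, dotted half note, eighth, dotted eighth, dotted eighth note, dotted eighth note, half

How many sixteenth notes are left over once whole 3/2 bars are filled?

7

One bar of 3/2 = 24 sixteenth notes.
In sixteenth notes: dotted whole = 24; dotted half note = 12; eighth = 2; dotted eighth = 3; dotted eighth note = 3; dotted eighth note = 3; half = 8.
Adding: 24 + 12 + 2 + 3 + 3 + 3 + 8 = 55.
55 ÷ 24 = 2 complete bars with 7 sixteenth notes remaining.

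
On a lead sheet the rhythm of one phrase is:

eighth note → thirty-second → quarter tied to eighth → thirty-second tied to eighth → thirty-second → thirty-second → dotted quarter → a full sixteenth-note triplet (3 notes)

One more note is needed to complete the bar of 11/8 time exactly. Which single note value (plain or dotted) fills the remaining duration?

The bar of 11/8 = 44 thirty-second notes.
Each duration in thirty-second notes: eighth note = 4; thirty-second = 1; quarter tied to eighth (quarter + eighth) = 12; thirty-second tied to eighth (thirty-second + eighth) = 5; thirty-second = 1; thirty-second = 1; dotted quarter = 12; a full sixteenth-note triplet (3 notes) (three triplet sixteenths span one eighth) = 4.
Total: 4 + 1 + 12 + 5 + 1 + 1 + 12 + 4 = 40.
Remaining: 44 − 40 = 4 thirty-second notes, which is a eighth note.

eighth note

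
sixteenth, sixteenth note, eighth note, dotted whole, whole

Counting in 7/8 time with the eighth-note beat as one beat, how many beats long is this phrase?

One eighth-note beat = 2 sixteenth notes.
Each duration in sixteenth notes: sixteenth = 1; sixteenth note = 1; eighth note = 2; dotted whole = 24; whole = 16.
Altogether 1 + 1 + 2 + 24 + 16 = 44.
44 ÷ 2 = 22 beats.

22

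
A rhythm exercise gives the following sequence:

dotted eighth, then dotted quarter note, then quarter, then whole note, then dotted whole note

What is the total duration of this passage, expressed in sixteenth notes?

53

Express everything in sixteenth notes: dotted eighth = 3; dotted quarter note = 6; quarter = 4; whole note = 16; dotted whole note = 24.
Adding: 3 + 6 + 4 + 16 + 24 = 53 sixteenth notes.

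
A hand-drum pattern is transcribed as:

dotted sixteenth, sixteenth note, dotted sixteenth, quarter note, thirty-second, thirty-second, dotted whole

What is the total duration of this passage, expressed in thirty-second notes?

In thirty-second notes: dotted sixteenth = 3; sixteenth note = 2; dotted sixteenth = 3; quarter note = 8; thirty-second = 1; thirty-second = 1; dotted whole = 48.
Total: 3 + 2 + 3 + 8 + 1 + 1 + 48 = 66 thirty-second notes.

66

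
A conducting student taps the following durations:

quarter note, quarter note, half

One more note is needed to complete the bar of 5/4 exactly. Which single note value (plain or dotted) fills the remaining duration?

The bar of 5/4 = 5 quarter notes.
Express everything in quarter notes: quarter note = 1; quarter note = 1; half = 2.
Adding: 1 + 1 + 2 = 4.
Remaining: 5 − 4 = 1 quarter note, which is a quarter note.

quarter note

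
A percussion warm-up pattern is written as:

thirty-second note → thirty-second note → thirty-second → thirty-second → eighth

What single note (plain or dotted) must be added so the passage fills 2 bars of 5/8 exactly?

2 bars of 5/8 = 40 thirty-second notes.
Express everything in thirty-second notes: thirty-second note = 1; thirty-second note = 1; thirty-second = 1; thirty-second = 1; eighth = 4.
Adding: 1 + 1 + 1 + 1 + 4 = 8.
Remaining: 40 − 8 = 32 thirty-second notes, which is a whole note.

whole note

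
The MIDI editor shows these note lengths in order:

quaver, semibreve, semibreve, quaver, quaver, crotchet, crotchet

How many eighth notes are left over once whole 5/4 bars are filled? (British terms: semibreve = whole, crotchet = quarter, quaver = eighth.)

3

One bar of 5/4 = 10 eighth notes.
In eighth notes: quaver = 1; semibreve = 8; semibreve = 8; quaver = 1; quaver = 1; crotchet = 2; crotchet = 2.
Sum: 1 + 8 + 8 + 1 + 1 + 2 + 2 = 23.
23 ÷ 10 = 2 complete bars with 3 eighth notes remaining.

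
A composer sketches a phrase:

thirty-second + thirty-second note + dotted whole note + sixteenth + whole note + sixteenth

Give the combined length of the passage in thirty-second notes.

86

Express everything in thirty-second notes: thirty-second = 1; thirty-second note = 1; dotted whole note = 48; sixteenth = 2; whole note = 32; sixteenth = 2.
Adding: 1 + 1 + 48 + 2 + 32 + 2 = 86 thirty-second notes.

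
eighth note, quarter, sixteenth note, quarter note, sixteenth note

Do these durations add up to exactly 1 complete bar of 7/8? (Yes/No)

One bar of 7/8 = 14 sixteenth notes.
Express everything in sixteenth notes: eighth note = 2; quarter = 4; sixteenth note = 1; quarter note = 4; sixteenth note = 1.
Total: 2 + 4 + 1 + 4 + 1 = 12.
12 falls short of 14, so the answer is No.

No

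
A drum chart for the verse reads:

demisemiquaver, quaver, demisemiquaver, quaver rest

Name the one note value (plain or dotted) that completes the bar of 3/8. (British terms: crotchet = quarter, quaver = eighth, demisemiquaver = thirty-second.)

sixteenth note

The bar of 3/8 = 12 thirty-second notes.
Working in thirty-second notes: demisemiquaver = 1; quaver = 4; demisemiquaver = 1; quaver rest = 4.
Altogether 1 + 4 + 1 + 4 = 10.
Remaining: 12 − 10 = 2 thirty-second notes, which is a sixteenth note.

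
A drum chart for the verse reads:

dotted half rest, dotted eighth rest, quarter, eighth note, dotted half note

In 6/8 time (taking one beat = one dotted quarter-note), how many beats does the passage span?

5.5

One dotted quarter-note beat = 6 sixteenth notes.
Convert each value to sixteenth notes: dotted half rest = 12; dotted eighth rest = 3; quarter = 4; eighth note = 2; dotted half note = 12.
Adding: 12 + 3 + 4 + 2 + 12 = 33.
33 ÷ 6 = 5.5 beats.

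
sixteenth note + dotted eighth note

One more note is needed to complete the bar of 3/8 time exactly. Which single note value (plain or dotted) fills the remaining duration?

The bar of 3/8 = 6 sixteenth notes.
In sixteenth notes: sixteenth note = 1; dotted eighth note = 3.
Adding: 1 + 3 = 4.
Remaining: 6 − 4 = 2 sixteenth notes, which is a eighth note.

eighth note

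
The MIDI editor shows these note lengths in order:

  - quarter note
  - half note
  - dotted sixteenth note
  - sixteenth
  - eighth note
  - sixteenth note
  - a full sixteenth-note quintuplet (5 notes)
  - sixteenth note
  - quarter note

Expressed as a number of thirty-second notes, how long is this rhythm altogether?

53

Express everything in thirty-second notes: quarter note = 8; half note = 16; dotted sixteenth note = 3; sixteenth = 2; eighth note = 4; sixteenth note = 2; a full sixteenth-note quintuplet (5 notes) (five quintuplet sixteenths span one quarter) = 8; sixteenth note = 2; quarter note = 8.
Total: 8 + 16 + 3 + 2 + 4 + 2 + 8 + 2 + 8 = 53 thirty-second notes.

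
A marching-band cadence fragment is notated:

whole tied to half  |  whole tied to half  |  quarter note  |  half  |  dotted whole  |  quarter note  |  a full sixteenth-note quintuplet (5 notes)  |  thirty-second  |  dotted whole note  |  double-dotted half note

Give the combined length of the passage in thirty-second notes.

Convert each value to thirty-second notes: whole tied to half (whole + half) = 48; whole tied to half (whole + half) = 48; quarter note = 8; half = 16; dotted whole = 48; quarter note = 8; a full sixteenth-note quintuplet (5 notes) (five quintuplet sixteenths span one quarter) = 8; thirty-second = 1; dotted whole note = 48; double-dotted half note = 28.
Total: 48 + 48 + 8 + 16 + 48 + 8 + 8 + 1 + 48 + 28 = 261 thirty-second notes.

261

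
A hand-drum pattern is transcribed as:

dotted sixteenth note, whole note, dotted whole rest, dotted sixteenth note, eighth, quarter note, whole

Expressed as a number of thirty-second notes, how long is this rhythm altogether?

Convert each value to thirty-second notes: dotted sixteenth note = 3; whole note = 32; dotted whole rest = 48; dotted sixteenth note = 3; eighth = 4; quarter note = 8; whole = 32.
Altogether 3 + 32 + 48 + 3 + 4 + 8 + 32 = 130 thirty-second notes.

130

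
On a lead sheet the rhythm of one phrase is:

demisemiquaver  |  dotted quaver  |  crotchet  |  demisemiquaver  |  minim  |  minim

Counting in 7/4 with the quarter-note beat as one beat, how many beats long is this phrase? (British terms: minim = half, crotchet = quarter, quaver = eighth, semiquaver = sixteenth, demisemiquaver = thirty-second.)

One quarter-note beat = 8 thirty-second notes.
Express everything in thirty-second notes: demisemiquaver = 1; dotted quaver = 6; crotchet = 8; demisemiquaver = 1; minim = 16; minim = 16.
Adding: 1 + 6 + 8 + 1 + 16 + 16 = 48.
48 ÷ 8 = 6 beats.

6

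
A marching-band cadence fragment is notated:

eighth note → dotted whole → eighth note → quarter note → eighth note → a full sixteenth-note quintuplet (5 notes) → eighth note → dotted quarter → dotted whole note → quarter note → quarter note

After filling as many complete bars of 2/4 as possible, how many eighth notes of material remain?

3

One bar of 2/4 = 4 eighth notes.
In eighth notes: eighth note = 1; dotted whole = 12; eighth note = 1; quarter note = 2; eighth note = 1; a full sixteenth-note quintuplet (5 notes) (five quintuplet sixteenths span one quarter) = 2; eighth note = 1; dotted quarter = 3; dotted whole note = 12; quarter note = 2; quarter note = 2.
Sum: 1 + 12 + 1 + 2 + 1 + 2 + 1 + 3 + 12 + 2 + 2 = 39.
39 ÷ 4 = 9 complete bars with 3 eighth notes remaining.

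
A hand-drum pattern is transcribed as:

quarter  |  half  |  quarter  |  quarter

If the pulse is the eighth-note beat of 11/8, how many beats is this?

One eighth-note beat = 2 sixteenth notes.
Each duration in sixteenth notes: quarter = 4; half = 8; quarter = 4; quarter = 4.
Sum: 4 + 8 + 4 + 4 = 20.
20 ÷ 2 = 10 beats.

10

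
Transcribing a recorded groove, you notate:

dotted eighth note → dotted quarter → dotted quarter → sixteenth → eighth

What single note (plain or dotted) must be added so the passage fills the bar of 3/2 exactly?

dotted quarter note

The bar of 3/2 = 24 sixteenth notes.
Express everything in sixteenth notes: dotted eighth note = 3; dotted quarter = 6; dotted quarter = 6; sixteenth = 1; eighth = 2.
Sum: 3 + 6 + 6 + 1 + 2 = 18.
Remaining: 24 − 18 = 6 sixteenth notes, which is a dotted quarter note.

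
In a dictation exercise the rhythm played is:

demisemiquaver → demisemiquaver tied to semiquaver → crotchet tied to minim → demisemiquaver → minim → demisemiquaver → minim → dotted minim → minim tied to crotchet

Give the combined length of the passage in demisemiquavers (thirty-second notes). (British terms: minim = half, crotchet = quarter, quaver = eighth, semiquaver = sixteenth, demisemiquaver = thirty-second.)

In thirty-second notes: demisemiquaver = 1; demisemiquaver tied to semiquaver (demisemiquaver + semiquaver) = 3; crotchet tied to minim (crotchet + minim) = 24; demisemiquaver = 1; minim = 16; demisemiquaver = 1; minim = 16; dotted minim = 24; minim tied to crotchet (minim + crotchet) = 24.
Adding: 1 + 3 + 24 + 1 + 16 + 1 + 16 + 24 + 24 = 110 thirty-second notes.

110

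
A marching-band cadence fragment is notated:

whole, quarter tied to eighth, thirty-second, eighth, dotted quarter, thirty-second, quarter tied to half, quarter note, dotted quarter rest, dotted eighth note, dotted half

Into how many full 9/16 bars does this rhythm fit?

One bar of 9/16 = 18 thirty-second notes.
Working in thirty-second notes: whole = 32; quarter tied to eighth (quarter + eighth) = 12; thirty-second = 1; eighth = 4; dotted quarter = 12; thirty-second = 1; quarter tied to half (quarter + half) = 24; quarter note = 8; dotted quarter rest = 12; dotted eighth note = 6; dotted half = 24.
Altogether 32 + 12 + 1 + 4 + 12 + 1 + 24 + 8 + 12 + 6 + 24 = 136.
136 ÷ 18 = 7 complete bars with 10 left over.

7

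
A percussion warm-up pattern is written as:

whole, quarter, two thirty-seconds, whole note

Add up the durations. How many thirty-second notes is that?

Convert each value to thirty-second notes: whole = 32; quarter = 8; thirty-second = 1; thirty-second = 1; whole note = 32.
Altogether 32 + 8 + 1 + 1 + 32 = 74 thirty-second notes.

74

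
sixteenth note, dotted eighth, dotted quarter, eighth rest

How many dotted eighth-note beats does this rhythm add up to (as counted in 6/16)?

4

One dotted eighth-note beat = 3 sixteenth notes.
Express everything in sixteenth notes: sixteenth note = 1; dotted eighth = 3; dotted quarter = 6; eighth rest = 2.
Adding: 1 + 3 + 6 + 2 = 12.
12 ÷ 3 = 4 beats.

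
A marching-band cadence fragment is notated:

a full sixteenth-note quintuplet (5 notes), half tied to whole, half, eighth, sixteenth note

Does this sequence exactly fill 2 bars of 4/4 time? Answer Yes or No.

One bar of 4/4 = 16 sixteenth notes, so 2 bars = 32.
Express everything in sixteenth notes: a full sixteenth-note quintuplet (5 notes) (five quintuplet sixteenths span one quarter) = 4; half tied to whole (half + whole) = 24; half = 8; eighth = 2; sixteenth note = 1.
Sum: 4 + 24 + 8 + 2 + 1 = 39.
39 exceeds 32, so the answer is No.

No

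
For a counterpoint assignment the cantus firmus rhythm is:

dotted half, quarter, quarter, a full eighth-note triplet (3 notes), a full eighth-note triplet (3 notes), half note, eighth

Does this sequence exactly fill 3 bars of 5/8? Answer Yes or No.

No

One bar of 5/8 = 5 eighth notes, so 3 bars = 15.
Working in eighth notes: dotted half = 6; quarter = 2; quarter = 2; a full eighth-note triplet (3 notes) (three triplet eighths span one quarter) = 2; a full eighth-note triplet (3 notes) (three triplet eighths span one quarter) = 2; half note = 4; eighth = 1.
Sum: 6 + 2 + 2 + 2 + 2 + 4 + 1 = 19.
19 exceeds 15, so the answer is No.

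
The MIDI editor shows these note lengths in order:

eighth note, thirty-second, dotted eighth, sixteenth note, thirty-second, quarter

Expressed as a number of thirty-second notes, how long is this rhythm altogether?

22

Working in thirty-second notes: eighth note = 4; thirty-second = 1; dotted eighth = 6; sixteenth note = 2; thirty-second = 1; quarter = 8.
Total: 4 + 1 + 6 + 2 + 1 + 8 = 22 thirty-second notes.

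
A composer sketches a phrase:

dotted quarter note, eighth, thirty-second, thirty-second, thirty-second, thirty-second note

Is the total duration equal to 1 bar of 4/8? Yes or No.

No

One bar of 4/8 = 16 thirty-second notes.
Express everything in thirty-second notes: dotted quarter note = 12; eighth = 4; thirty-second = 1; thirty-second = 1; thirty-second = 1; thirty-second note = 1.
Adding: 12 + 4 + 1 + 1 + 1 + 1 = 20.
20 exceeds 16, so the answer is No.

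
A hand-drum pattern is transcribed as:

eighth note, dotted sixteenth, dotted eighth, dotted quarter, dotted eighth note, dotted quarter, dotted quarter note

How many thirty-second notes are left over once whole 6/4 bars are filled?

7

One bar of 6/4 = 48 thirty-second notes.
Working in thirty-second notes: eighth note = 4; dotted sixteenth = 3; dotted eighth = 6; dotted quarter = 12; dotted eighth note = 6; dotted quarter = 12; dotted quarter note = 12.
Adding: 4 + 3 + 6 + 12 + 6 + 12 + 12 = 55.
55 ÷ 48 = 1 complete bar with 7 thirty-second notes remaining.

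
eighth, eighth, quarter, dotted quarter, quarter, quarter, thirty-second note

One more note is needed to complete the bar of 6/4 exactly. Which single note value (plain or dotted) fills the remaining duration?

dotted sixteenth note

The bar of 6/4 = 48 thirty-second notes.
Working in thirty-second notes: eighth = 4; eighth = 4; quarter = 8; dotted quarter = 12; quarter = 8; quarter = 8; thirty-second note = 1.
Adding: 4 + 4 + 8 + 12 + 8 + 8 + 1 = 45.
Remaining: 48 − 45 = 3 thirty-second notes, which is a dotted sixteenth note.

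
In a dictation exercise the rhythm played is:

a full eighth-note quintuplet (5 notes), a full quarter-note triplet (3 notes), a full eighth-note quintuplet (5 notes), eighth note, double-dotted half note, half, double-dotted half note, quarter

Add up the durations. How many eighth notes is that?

Each duration in eighth notes: a full eighth-note quintuplet (5 notes) (five quintuplet eighths span one half) = 4; a full quarter-note triplet (3 notes) (three triplet quarters span one half) = 4; a full eighth-note quintuplet (5 notes) (five quintuplet eighths span one half) = 4; eighth note = 1; double-dotted half note = 7; half = 4; double-dotted half note = 7; quarter = 2.
Total: 4 + 4 + 4 + 1 + 7 + 4 + 7 + 2 = 33 eighth notes.

33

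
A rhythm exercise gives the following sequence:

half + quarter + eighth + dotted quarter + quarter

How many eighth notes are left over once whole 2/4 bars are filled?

One bar of 2/4 = 4 eighth notes.
Convert each value to eighth notes: half = 4; quarter = 2; eighth = 1; dotted quarter = 3; quarter = 2.
Adding: 4 + 2 + 1 + 3 + 2 = 12.
12 ÷ 4 = 3 complete bars with 0 eighth notes remaining.

0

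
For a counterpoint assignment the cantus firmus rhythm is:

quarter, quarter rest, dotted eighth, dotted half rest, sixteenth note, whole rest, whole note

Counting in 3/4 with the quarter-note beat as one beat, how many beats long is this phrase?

14

One quarter-note beat = 4 sixteenth notes.
Convert each value to sixteenth notes: quarter = 4; quarter rest = 4; dotted eighth = 3; dotted half rest = 12; sixteenth note = 1; whole rest = 16; whole note = 16.
Altogether 4 + 4 + 3 + 12 + 1 + 16 + 16 = 56.
56 ÷ 4 = 14 beats.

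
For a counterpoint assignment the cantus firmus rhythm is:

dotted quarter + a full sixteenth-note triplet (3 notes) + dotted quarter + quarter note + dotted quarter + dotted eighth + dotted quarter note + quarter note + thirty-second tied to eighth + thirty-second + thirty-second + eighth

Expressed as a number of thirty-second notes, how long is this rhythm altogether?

Working in thirty-second notes: dotted quarter = 12; a full sixteenth-note triplet (3 notes) (three triplet sixteenths span one eighth) = 4; dotted quarter = 12; quarter note = 8; dotted quarter = 12; dotted eighth = 6; dotted quarter note = 12; quarter note = 8; thirty-second tied to eighth (thirty-second + eighth) = 5; thirty-second = 1; thirty-second = 1; eighth = 4.
Total: 12 + 4 + 12 + 8 + 12 + 6 + 12 + 8 + 5 + 1 + 1 + 4 = 85 thirty-second notes.

85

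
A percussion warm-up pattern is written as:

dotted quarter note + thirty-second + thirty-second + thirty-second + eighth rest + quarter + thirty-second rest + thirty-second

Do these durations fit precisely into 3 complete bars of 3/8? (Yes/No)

No

One bar of 3/8 = 12 thirty-second notes, so 3 bars = 36.
Working in thirty-second notes: dotted quarter note = 12; thirty-second = 1; thirty-second = 1; thirty-second = 1; eighth rest = 4; quarter = 8; thirty-second rest = 1; thirty-second = 1.
Total: 12 + 1 + 1 + 1 + 4 + 8 + 1 + 1 = 29.
29 falls short of 36, so the answer is No.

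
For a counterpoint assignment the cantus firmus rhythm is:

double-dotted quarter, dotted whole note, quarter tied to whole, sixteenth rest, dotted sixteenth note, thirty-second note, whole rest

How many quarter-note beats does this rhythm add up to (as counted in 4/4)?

17.5

One quarter-note beat = 8 thirty-second notes.
Working in thirty-second notes: double-dotted quarter = 14; dotted whole note = 48; quarter tied to whole (quarter + whole) = 40; sixteenth rest = 2; dotted sixteenth note = 3; thirty-second note = 1; whole rest = 32.
Total: 14 + 48 + 40 + 2 + 3 + 1 + 32 = 140.
140 ÷ 8 = 17.5 beats.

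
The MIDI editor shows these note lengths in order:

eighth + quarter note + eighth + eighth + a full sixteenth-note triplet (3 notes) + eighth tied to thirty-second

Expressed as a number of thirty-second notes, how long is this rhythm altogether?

Working in thirty-second notes: eighth = 4; quarter note = 8; eighth = 4; eighth = 4; a full sixteenth-note triplet (3 notes) (three triplet sixteenths span one eighth) = 4; eighth tied to thirty-second (eighth + thirty-second) = 5.
Altogether 4 + 8 + 4 + 4 + 4 + 5 = 29 thirty-second notes.

29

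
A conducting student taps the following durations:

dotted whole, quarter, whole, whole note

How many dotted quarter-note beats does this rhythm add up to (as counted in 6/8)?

10

One dotted quarter-note beat = 3 eighth notes.
Each duration in eighth notes: dotted whole = 12; quarter = 2; whole = 8; whole note = 8.
Adding: 12 + 2 + 8 + 8 = 30.
30 ÷ 3 = 10 beats.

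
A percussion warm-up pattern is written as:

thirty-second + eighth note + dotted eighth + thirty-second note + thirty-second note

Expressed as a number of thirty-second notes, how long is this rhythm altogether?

13

Express everything in thirty-second notes: thirty-second = 1; eighth note = 4; dotted eighth = 6; thirty-second note = 1; thirty-second note = 1.
Total: 1 + 4 + 6 + 1 + 1 = 13 thirty-second notes.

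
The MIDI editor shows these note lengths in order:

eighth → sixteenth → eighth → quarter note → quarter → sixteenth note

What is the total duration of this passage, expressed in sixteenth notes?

In sixteenth notes: eighth = 2; sixteenth = 1; eighth = 2; quarter note = 4; quarter = 4; sixteenth note = 1.
Total: 2 + 1 + 2 + 4 + 4 + 1 = 14 sixteenth notes.

14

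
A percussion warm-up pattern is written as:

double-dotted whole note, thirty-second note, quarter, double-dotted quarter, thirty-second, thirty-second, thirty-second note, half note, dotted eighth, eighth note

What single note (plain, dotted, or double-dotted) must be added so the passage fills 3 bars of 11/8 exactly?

dotted half note

3 bars of 11/8 = 132 thirty-second notes.
Convert each value to thirty-second notes: double-dotted whole note = 56; thirty-second note = 1; quarter = 8; double-dotted quarter = 14; thirty-second = 1; thirty-second = 1; thirty-second note = 1; half note = 16; dotted eighth = 6; eighth note = 4.
Adding: 56 + 1 + 8 + 14 + 1 + 1 + 1 + 16 + 6 + 4 = 108.
Remaining: 132 − 108 = 24 thirty-second notes, which is a dotted half note.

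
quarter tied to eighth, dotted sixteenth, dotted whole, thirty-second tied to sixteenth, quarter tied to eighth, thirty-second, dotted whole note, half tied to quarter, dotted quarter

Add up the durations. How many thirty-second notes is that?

Each duration in thirty-second notes: quarter tied to eighth (quarter + eighth) = 12; dotted sixteenth = 3; dotted whole = 48; thirty-second tied to sixteenth (thirty-second + sixteenth) = 3; quarter tied to eighth (quarter + eighth) = 12; thirty-second = 1; dotted whole note = 48; half tied to quarter (half + quarter) = 24; dotted quarter = 12.
Altogether 12 + 3 + 48 + 3 + 12 + 1 + 48 + 24 + 12 = 163 thirty-second notes.

163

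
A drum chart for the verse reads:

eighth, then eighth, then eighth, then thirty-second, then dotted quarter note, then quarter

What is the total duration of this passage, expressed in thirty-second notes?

In thirty-second notes: eighth = 4; eighth = 4; eighth = 4; thirty-second = 1; dotted quarter note = 12; quarter = 8.
Altogether 4 + 4 + 4 + 1 + 12 + 8 = 33 thirty-second notes.

33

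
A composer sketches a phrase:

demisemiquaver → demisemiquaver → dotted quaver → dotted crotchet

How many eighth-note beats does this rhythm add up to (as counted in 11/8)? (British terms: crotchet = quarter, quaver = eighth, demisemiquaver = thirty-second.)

5

One eighth-note beat = 4 thirty-second notes.
Convert each value to thirty-second notes: demisemiquaver = 1; demisemiquaver = 1; dotted quaver = 6; dotted crotchet = 12.
Sum: 1 + 1 + 6 + 12 = 20.
20 ÷ 4 = 5 beats.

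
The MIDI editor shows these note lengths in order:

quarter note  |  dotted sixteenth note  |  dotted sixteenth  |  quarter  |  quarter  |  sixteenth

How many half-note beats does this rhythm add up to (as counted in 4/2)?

One half-note beat = 16 thirty-second notes.
In thirty-second notes: quarter note = 8; dotted sixteenth note = 3; dotted sixteenth = 3; quarter = 8; quarter = 8; sixteenth = 2.
Adding: 8 + 3 + 3 + 8 + 8 + 2 = 32.
32 ÷ 16 = 2 beats.

2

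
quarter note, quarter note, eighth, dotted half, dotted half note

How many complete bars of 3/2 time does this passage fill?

1

One bar of 3/2 = 12 eighth notes.
Working in eighth notes: quarter note = 2; quarter note = 2; eighth = 1; dotted half = 6; dotted half note = 6.
Sum: 2 + 2 + 1 + 6 + 6 = 17.
17 ÷ 12 = 1 complete bar with 5 left over.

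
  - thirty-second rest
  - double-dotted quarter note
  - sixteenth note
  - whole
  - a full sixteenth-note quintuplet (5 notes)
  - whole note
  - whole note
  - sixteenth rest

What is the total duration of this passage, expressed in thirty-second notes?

Convert each value to thirty-second notes: thirty-second rest = 1; double-dotted quarter note = 14; sixteenth note = 2; whole = 32; a full sixteenth-note quintuplet (5 notes) (five quintuplet sixteenths span one quarter) = 8; whole note = 32; whole note = 32; sixteenth rest = 2.
Sum: 1 + 14 + 2 + 32 + 8 + 32 + 32 + 2 = 123 thirty-second notes.

123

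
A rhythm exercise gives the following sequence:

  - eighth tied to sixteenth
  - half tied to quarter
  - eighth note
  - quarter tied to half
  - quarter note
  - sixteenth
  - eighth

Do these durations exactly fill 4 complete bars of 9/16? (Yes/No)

Yes

One bar of 9/16 = 9 sixteenth notes, so 4 bars = 36.
Express everything in sixteenth notes: eighth tied to sixteenth (eighth + sixteenth) = 3; half tied to quarter (half + quarter) = 12; eighth note = 2; quarter tied to half (quarter + half) = 12; quarter note = 4; sixteenth = 1; eighth = 2.
Sum: 3 + 12 + 2 + 12 + 4 + 1 + 2 = 36.
36 equals 36, so the answer is Yes.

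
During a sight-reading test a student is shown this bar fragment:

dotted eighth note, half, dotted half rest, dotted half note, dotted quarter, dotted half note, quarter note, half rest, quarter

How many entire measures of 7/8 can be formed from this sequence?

One bar of 7/8 = 14 sixteenth notes.
Convert each value to sixteenth notes: dotted eighth note = 3; half = 8; dotted half rest = 12; dotted half note = 12; dotted quarter = 6; dotted half note = 12; quarter note = 4; half rest = 8; quarter = 4.
Sum: 3 + 8 + 12 + 12 + 6 + 12 + 4 + 8 + 4 = 69.
69 ÷ 14 = 4 complete bars with 13 left over.

4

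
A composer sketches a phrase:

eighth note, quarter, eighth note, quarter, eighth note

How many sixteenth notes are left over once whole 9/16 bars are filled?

5

One bar of 9/16 = 9 sixteenth notes.
Express everything in sixteenth notes: eighth note = 2; quarter = 4; eighth note = 2; quarter = 4; eighth note = 2.
Altogether 2 + 4 + 2 + 4 + 2 = 14.
14 ÷ 9 = 1 complete bar with 5 sixteenth notes remaining.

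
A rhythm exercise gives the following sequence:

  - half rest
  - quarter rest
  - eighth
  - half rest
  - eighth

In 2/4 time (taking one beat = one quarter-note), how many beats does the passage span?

One quarter-note beat = 2 eighth notes.
Each duration in eighth notes: half rest = 4; quarter rest = 2; eighth = 1; half rest = 4; eighth = 1.
Sum: 4 + 2 + 1 + 4 + 1 = 12.
12 ÷ 2 = 6 beats.

6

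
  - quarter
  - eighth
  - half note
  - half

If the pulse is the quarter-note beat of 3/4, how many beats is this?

5.5

One quarter-note beat = 2 eighth notes.
In eighth notes: quarter = 2; eighth = 1; half note = 4; half = 4.
Altogether 2 + 1 + 4 + 4 = 11.
11 ÷ 2 = 5.5 beats.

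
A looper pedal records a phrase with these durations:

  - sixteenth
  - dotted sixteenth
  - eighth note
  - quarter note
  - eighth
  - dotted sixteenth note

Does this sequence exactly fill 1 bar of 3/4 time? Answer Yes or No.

One bar of 3/4 = 24 thirty-second notes.
Express everything in thirty-second notes: sixteenth = 2; dotted sixteenth = 3; eighth note = 4; quarter note = 8; eighth = 4; dotted sixteenth note = 3.
Total: 2 + 3 + 4 + 8 + 4 + 3 = 24.
24 equals 24, so the answer is Yes.

Yes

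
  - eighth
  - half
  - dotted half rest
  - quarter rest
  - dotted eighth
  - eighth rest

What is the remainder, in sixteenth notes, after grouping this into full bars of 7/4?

One bar of 7/4 = 28 sixteenth notes.
Express everything in sixteenth notes: eighth = 2; half = 8; dotted half rest = 12; quarter rest = 4; dotted eighth = 3; eighth rest = 2.
Sum: 2 + 8 + 12 + 4 + 3 + 2 = 31.
31 ÷ 28 = 1 complete bar with 3 sixteenth notes remaining.

3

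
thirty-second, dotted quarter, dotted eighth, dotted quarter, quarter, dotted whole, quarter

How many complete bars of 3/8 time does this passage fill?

7

One bar of 3/8 = 12 thirty-second notes.
Working in thirty-second notes: thirty-second = 1; dotted quarter = 12; dotted eighth = 6; dotted quarter = 12; quarter = 8; dotted whole = 48; quarter = 8.
Total: 1 + 12 + 6 + 12 + 8 + 48 + 8 = 95.
95 ÷ 12 = 7 complete bars with 11 left over.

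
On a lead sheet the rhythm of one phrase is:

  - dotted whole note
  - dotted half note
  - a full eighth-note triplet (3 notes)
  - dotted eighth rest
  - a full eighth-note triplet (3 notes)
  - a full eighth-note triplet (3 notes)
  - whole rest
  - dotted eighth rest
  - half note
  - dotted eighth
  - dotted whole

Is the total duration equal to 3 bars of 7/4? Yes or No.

No

One bar of 7/4 = 28 sixteenth notes, so 3 bars = 84.
Convert each value to sixteenth notes: dotted whole note = 24; dotted half note = 12; a full eighth-note triplet (3 notes) (three triplet eighths span one quarter) = 4; dotted eighth rest = 3; a full eighth-note triplet (3 notes) (three triplet eighths span one quarter) = 4; a full eighth-note triplet (3 notes) (three triplet eighths span one quarter) = 4; whole rest = 16; dotted eighth rest = 3; half note = 8; dotted eighth = 3; dotted whole = 24.
Total: 24 + 12 + 4 + 3 + 4 + 4 + 16 + 3 + 8 + 3 + 24 = 105.
105 exceeds 84, so the answer is No.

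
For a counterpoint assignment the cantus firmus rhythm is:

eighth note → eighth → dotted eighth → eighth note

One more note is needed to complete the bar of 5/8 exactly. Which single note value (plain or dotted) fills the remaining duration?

sixteenth note

The bar of 5/8 = 10 sixteenth notes.
Convert each value to sixteenth notes: eighth note = 2; eighth = 2; dotted eighth = 3; eighth note = 2.
Altogether 2 + 2 + 3 + 2 = 9.
Remaining: 10 − 9 = 1 sixteenth note, which is a sixteenth note.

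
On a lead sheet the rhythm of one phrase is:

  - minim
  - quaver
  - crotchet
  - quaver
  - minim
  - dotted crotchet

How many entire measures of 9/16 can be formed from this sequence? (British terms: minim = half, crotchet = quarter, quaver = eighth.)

3

One bar of 9/16 = 9 sixteenth notes.
Express everything in sixteenth notes: minim = 8; quaver = 2; crotchet = 4; quaver = 2; minim = 8; dotted crotchet = 6.
Sum: 8 + 2 + 4 + 2 + 8 + 6 = 30.
30 ÷ 9 = 3 complete bars with 3 left over.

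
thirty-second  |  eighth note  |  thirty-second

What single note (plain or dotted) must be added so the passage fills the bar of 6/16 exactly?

dotted eighth note

The bar of 6/16 = 12 thirty-second notes.
Each duration in thirty-second notes: thirty-second = 1; eighth note = 4; thirty-second = 1.
Total: 1 + 4 + 1 = 6.
Remaining: 12 − 6 = 6 thirty-second notes, which is a dotted eighth note.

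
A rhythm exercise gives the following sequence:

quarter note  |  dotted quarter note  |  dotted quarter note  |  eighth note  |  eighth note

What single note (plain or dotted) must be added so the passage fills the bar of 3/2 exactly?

The bar of 3/2 = 12 eighth notes.
Convert each value to eighth notes: quarter note = 2; dotted quarter note = 3; dotted quarter note = 3; eighth note = 1; eighth note = 1.
Sum: 2 + 3 + 3 + 1 + 1 = 10.
Remaining: 12 − 10 = 2 eighth notes, which is a quarter note.

quarter note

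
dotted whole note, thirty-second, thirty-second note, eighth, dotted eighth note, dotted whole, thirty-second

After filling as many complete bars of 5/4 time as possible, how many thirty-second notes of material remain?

One bar of 5/4 = 40 thirty-second notes.
In thirty-second notes: dotted whole note = 48; thirty-second = 1; thirty-second note = 1; eighth = 4; dotted eighth note = 6; dotted whole = 48; thirty-second = 1.
Total: 48 + 1 + 1 + 4 + 6 + 48 + 1 = 109.
109 ÷ 40 = 2 complete bars with 29 thirty-second notes remaining.

29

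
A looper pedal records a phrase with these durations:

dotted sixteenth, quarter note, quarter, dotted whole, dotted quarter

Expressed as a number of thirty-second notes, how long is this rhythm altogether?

Convert each value to thirty-second notes: dotted sixteenth = 3; quarter note = 8; quarter = 8; dotted whole = 48; dotted quarter = 12.
Adding: 3 + 8 + 8 + 48 + 12 = 79 thirty-second notes.

79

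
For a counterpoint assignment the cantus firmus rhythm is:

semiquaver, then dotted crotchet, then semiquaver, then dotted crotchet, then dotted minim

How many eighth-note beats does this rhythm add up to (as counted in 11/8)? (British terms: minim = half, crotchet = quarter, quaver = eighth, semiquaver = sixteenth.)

One eighth-note beat = 2 sixteenth notes.
Working in sixteenth notes: semiquaver = 1; dotted crotchet = 6; semiquaver = 1; dotted crotchet = 6; dotted minim = 12.
Total: 1 + 6 + 1 + 6 + 12 = 26.
26 ÷ 2 = 13 beats.

13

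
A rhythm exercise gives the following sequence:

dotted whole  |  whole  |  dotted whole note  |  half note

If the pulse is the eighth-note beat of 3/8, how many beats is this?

36

One eighth-note beat = 2 sixteenth notes.
Working in sixteenth notes: dotted whole = 24; whole = 16; dotted whole note = 24; half note = 8.
Altogether 24 + 16 + 24 + 8 = 72.
72 ÷ 2 = 36 beats.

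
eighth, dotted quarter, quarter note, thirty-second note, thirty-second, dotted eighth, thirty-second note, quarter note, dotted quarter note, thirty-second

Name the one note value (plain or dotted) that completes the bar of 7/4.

sixteenth note

The bar of 7/4 = 56 thirty-second notes.
Each duration in thirty-second notes: eighth = 4; dotted quarter = 12; quarter note = 8; thirty-second note = 1; thirty-second = 1; dotted eighth = 6; thirty-second note = 1; quarter note = 8; dotted quarter note = 12; thirty-second = 1.
Total: 4 + 12 + 8 + 1 + 1 + 6 + 1 + 8 + 12 + 1 = 54.
Remaining: 56 − 54 = 2 thirty-second notes, which is a sixteenth note.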